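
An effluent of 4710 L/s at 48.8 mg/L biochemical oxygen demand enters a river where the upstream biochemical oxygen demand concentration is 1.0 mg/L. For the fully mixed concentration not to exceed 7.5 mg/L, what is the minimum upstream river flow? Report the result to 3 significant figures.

Set C_mix = 7.5: (Q·1.000 + 4710·48.80) / (Q + 4710) = 7.5
→ Q = 4710·(48.80 − 7.5)/(7.5 − 1.000) = 29930 L/s.

29900 L/s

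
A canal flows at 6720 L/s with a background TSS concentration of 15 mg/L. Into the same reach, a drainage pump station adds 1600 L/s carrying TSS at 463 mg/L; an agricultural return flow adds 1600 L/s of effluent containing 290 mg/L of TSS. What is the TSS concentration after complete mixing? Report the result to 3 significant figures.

Conservation of mass: C = (6720·15.00 + 1600·463.0 + 1600·290.0) / 9920 = 1306000/9920 = 131.6 mg/L.

132 mg/L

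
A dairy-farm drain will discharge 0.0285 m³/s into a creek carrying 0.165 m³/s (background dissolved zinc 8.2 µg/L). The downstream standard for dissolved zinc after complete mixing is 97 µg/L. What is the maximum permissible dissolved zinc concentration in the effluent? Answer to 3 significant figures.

At the limit, (Qr·Cr + Qe·Cₑ)/(Qr + Qe) = 97:
Cₑ = (0.1935·97 − 0.1650·8.200) / 0.02850 = 611.1 µg/L.

611 µg/L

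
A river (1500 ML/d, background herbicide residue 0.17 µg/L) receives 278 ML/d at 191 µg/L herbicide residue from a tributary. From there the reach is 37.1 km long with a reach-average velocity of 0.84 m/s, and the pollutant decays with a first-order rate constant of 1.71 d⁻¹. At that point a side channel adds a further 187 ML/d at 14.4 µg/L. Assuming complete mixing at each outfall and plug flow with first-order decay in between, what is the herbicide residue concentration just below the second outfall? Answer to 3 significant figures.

Conservation of mass: C = (1500·0.1700 + 278.0·191.0) / 1778 = 53350/1778 = 30.01 µg/L; combined flow 1778 ML/d.
Travel time t = 37.1·1000 / 0.84 = 44170 s = 12.27 h.
First-order decay: C = 30.01·exp(−k·t) = 30.01·0.4172 = 12.52 µg/L.
Second outfall: C = (1778·12.52 + 187.0·14.40)/1965 = 12.70 µg/L.

12.7 µg/L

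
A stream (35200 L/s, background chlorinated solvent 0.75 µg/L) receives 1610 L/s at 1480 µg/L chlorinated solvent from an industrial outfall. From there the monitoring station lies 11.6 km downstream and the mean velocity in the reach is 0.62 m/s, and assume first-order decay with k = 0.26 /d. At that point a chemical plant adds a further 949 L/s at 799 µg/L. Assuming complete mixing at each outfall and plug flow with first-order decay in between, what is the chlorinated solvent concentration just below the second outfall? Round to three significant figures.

Conservation of mass: C = (35200·0.7500 + 1610·1480) / 36810 = 2409000/36810 = 65.45 µg/L; combined flow 36810 L/s.
Travel time t = 11.6·1000 / 0.62 = 18710 s = 5.197 h.
First-order decay: C = 65.45·exp(−k·t) = 65.45·0.9453 = 61.87 µg/L.
At the second outfall, C = (36810·61.87 + 949.0·799.0) / (36810 + 949.0) = 80.39 µg/L.

80.4 µg/L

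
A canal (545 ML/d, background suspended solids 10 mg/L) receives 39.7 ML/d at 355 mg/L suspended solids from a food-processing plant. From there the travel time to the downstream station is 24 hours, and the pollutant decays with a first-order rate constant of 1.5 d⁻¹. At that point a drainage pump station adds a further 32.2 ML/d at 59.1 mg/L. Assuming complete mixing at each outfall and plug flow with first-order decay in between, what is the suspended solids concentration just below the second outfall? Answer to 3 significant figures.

After mixing, C = (545.0·10.00 + 39.70·355.0) / 584.7 = 19540/584.7 = 33.42 mg/L; combined flow 584.7 ML/d.
Decay over the reach: 33.42·exp(−kt) = 33.42·0.2231 = 7.458 mg/L.
At the second outfall, C = (584.7·7.458 + 32.20·59.10) / (584.7 + 32.20) = 10.15 mg/L.

10.2 mg/L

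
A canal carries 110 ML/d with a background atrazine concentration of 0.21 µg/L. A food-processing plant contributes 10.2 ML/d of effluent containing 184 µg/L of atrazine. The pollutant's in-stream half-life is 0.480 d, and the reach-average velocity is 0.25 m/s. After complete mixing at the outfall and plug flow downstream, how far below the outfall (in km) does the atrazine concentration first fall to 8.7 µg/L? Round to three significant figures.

8.93 km

Flow-weighted average: C = (110.0·0.2100 + 10.20·184.0) / 120.2 = 1900/120.2 = 15.81 µg/L.
Half-life 0.480 d → k = ln 2 / 0.480 = 1.444 d⁻¹.
Set 15.81·exp(−k·t) = 8.7 → t = ln(15.81/8.7)/k = 35720 s = 9.923 h.
Distance = v·t = 0.25·35720 = 8931 m = 8.931 km.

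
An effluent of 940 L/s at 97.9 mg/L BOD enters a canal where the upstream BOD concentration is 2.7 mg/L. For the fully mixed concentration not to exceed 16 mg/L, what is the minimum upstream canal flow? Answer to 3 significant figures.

Set C_mix = 16: (Q·2.700 + 940.0·97.90) / (Q + 940.0) = 16
→ Q = 940.0·(97.90 − 16)/(16 − 2.700) = 5788 L/s.

5790 L/s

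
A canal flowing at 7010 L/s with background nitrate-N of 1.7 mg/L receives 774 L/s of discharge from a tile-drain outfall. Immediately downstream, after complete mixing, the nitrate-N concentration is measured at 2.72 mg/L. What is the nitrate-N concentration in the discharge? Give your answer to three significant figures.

12.0 mg/L

Mass balance: 7010·1.700 + 774.0·Cₑ = 7784·2.720
→ Cₑ = (7784·2.720 − 7010·1.700) / 774.0 = 11.96 mg/L.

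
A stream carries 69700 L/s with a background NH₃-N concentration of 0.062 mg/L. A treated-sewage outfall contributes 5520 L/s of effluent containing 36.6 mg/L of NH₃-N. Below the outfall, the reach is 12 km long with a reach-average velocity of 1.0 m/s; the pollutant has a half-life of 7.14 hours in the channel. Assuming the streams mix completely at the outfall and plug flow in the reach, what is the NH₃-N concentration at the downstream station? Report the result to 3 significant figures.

1.98 mg/L

Conservation of mass: C = (69700·0.06200 + 5520·36.60) / 75220 = 206400/75220 = 2.743 mg/L.
Travel time t = 12·1000 / 1.0 = 12000 s = 3.333 h.
Half-life 7.14 h → k = ln 2 / 7.14 = 0.09708 h⁻¹ = 2.330 d⁻¹.
Applying C = C₀e^(−kt): 2.743 × 0.7235 = 1.985 mg/L.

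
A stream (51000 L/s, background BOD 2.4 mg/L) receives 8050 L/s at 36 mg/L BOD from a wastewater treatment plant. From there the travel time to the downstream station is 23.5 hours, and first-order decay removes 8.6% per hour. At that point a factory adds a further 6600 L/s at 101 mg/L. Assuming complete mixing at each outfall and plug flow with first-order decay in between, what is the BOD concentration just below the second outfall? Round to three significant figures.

10.9 mg/L

Flow-weighted average: C = (51000·2.400 + 8050·36.00) / 59050 = 412200/59050 = 6.981 mg/L; combined flow 59050 L/s.
8.6%/h lost → k = −ln(1 − 0.086) = 0.08992 h⁻¹.
Applying C = C₀e^(−kt): 6.981 × 0.1208 = 0.8436 mg/L.
Second outfall: C = (59050·0.8436 + 6600·101.0)/65650 = 10.91 mg/L.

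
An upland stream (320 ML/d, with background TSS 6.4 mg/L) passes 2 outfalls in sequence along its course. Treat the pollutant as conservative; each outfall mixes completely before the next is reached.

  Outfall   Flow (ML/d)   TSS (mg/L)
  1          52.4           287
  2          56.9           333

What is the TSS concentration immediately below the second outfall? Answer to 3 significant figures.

Outfall 1: combined Q = 372.4 ML/d; C = (320.0·6.400 + 52.40·287.0)/372.4 = 45.88 mg/L.
Outfall 2: combined Q = 429.3 ML/d; C = (372.4·45.88 + 56.90·333.0)/429.3 = 83.94 mg/L.

83.9 mg/L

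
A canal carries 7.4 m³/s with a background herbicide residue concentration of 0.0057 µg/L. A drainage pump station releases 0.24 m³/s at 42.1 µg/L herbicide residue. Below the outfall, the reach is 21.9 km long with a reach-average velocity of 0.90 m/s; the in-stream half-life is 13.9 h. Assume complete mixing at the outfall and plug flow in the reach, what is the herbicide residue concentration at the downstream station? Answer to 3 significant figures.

0.948 µg/L

After mixing, C = (7.400·0.005700 + 0.2400·42.10) / 7.640 = 10.15/7.640 = 1.328 µg/L.
Travel time t = 21.9·1000 / 0.90 = 24330 s = 6.759 h.
Half-life 13.9 h → k = ln 2 / 13.9 = 0.04987 h⁻¹ = 1.197 d⁻¹.
First-order decay: C = 1.328·exp(−k·t) = 1.328·0.7139 = 0.9480 µg/L.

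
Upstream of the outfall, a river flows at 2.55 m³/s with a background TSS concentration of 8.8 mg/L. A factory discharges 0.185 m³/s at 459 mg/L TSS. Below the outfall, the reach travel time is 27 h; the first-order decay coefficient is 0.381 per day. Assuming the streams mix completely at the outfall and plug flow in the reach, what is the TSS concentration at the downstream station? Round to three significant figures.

25.6 mg/L

Mixed concentration C = ΣQC/ΣQ = (2.550·8.800 + 0.1850·459.0) / 2.735 = 107.4/2.735 = 39.25 mg/L.
Applying C = C₀e^(−kt): 39.25 × 0.6514 = 25.57 mg/L.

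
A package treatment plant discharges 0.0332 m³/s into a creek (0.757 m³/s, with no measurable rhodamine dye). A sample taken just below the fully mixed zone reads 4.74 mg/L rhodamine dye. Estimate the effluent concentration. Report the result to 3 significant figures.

Mass balance: 0.7570·0 + 0.03320·Cₑ = 0.7902·4.740
→ Cₑ = (0.7902·4.740 − 0.7570·0) / 0.03320 = 112.8 mg/L.

113 mg/L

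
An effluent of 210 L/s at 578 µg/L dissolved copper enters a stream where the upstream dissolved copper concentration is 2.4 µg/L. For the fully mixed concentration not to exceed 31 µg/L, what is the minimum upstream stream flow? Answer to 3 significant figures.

Set C_mix = 31: (Q·2.400 + 210.0·578.0) / (Q + 210.0) = 31
→ Q = 210.0·(578.0 − 31)/(31 − 2.400) = 4016 L/s.

4020 L/s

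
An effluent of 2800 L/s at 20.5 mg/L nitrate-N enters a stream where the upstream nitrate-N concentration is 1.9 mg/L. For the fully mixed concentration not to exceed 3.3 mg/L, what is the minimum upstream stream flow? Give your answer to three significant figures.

34400 L/s

Set C_mix = 3.3: (Q·1.900 + 2800·20.50) / (Q + 2800) = 3.3
→ Q = 2800·(20.50 − 3.3)/(3.3 − 1.900) = 34400 L/s.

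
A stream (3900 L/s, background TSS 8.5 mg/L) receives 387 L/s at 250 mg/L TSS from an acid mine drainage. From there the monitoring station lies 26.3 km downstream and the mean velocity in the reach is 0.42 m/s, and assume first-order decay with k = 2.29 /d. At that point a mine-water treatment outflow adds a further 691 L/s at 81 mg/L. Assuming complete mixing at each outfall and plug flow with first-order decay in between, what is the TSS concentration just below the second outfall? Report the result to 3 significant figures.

Mass balance: C = (3900·8.500 + 387.0·250.0) / 4287 = 129900/4287 = 30.30 mg/L; combined flow 4287 L/s.
Travel time t = 26.3·1000 / 0.42 = 62620 s = 17.39 h.
Decay over the reach: 30.30·exp(−kt) = 30.30·0.1902 = 5.763 mg/L.
Second outfall: C = (4287·5.763 + 691.0·81.00)/4978 = 16.21 mg/L.

16.2 mg/L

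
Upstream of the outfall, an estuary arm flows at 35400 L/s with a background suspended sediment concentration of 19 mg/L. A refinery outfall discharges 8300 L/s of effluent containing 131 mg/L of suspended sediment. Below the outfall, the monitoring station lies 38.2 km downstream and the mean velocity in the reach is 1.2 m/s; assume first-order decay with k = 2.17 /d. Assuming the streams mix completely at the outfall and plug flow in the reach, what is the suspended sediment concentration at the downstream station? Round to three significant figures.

18.1 mg/L

After mixing, C = (35400·19.00 + 8300·131.0) / 43700 = 1760000/43700 = 40.27 mg/L.
Travel time t = 38.2·1000 / 1.2 = 31830 s = 8.843 h.
First-order decay: C = 40.27·exp(−k·t) = 40.27·0.4495 = 18.10 mg/L.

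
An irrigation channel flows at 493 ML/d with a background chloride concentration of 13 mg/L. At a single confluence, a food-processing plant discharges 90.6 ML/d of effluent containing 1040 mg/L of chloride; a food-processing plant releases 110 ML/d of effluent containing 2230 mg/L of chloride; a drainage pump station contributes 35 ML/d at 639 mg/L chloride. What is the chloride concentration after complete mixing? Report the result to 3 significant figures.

Mass balance: C = (493.0·13.00 + 90.60·1040 + 110.0·2230 + 35.00·639.0) / 728.6 = 368300/728.6 = 505.5 mg/L.

505 mg/L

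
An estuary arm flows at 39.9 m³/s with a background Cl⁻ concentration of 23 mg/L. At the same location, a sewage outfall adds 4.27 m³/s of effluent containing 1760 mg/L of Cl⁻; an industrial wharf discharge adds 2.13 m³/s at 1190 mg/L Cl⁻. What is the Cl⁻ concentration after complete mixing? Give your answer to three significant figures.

237 mg/L

After mixing, C = (39.90·23.00 + 4.270·1760 + 2.130·1190) / 46.30 = 10970/46.30 = 236.9 mg/L.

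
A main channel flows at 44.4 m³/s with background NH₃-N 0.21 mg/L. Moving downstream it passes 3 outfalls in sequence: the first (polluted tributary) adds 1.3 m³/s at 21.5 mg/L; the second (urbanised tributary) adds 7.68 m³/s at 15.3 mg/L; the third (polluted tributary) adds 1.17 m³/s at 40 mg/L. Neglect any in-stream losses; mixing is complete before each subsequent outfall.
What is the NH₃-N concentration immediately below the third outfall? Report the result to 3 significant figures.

3.70 mg/L

Below outfall 1: Q → 45.70 m³/s, C = (44.40·0.2100 + 1.300·21.50)/45.70 = 0.8156 mg/L.
Below outfall 2: Q → 53.38 m³/s, C = (45.70·0.8156 + 7.680·15.30)/53.38 = 2.900 mg/L.
Below outfall 3: Q → 54.55 m³/s, C = (53.38·2.900 + 1.170·40.00)/54.55 = 3.695 mg/L.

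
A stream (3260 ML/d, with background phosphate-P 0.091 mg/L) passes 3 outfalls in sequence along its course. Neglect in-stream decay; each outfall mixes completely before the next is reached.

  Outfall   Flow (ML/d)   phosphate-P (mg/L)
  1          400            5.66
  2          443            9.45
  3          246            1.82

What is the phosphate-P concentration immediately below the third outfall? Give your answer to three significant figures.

Outfall 1: combined Q = 3660 ML/d; C = (3260·0.09100 + 400.0·5.660)/3660 = 0.6996 mg/L.
Outfall 2: combined Q = 4103 ML/d; C = (3660·0.6996 + 443.0·9.450)/4103 = 1.644 mg/L.
Outfall 3: combined Q = 4349 ML/d; C = (4103·1.644 + 246.0·1.820)/4349 = 1.654 mg/L.

1.65 mg/L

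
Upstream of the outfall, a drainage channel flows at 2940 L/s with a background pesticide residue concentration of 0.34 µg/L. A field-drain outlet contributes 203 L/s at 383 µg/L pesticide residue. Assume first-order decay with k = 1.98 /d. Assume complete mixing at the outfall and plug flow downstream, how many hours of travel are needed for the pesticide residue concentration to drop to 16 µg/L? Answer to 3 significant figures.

Mixed concentration C = ΣQC/ΣQ = (2940·0.3400 + 203.0·383.0) / 3143 = 78750/3143 = 25.06 µg/L.
25.06·exp(−k·t) = 16 → t = ln(25.06/16)/k = 19570 s = 5.436 h.

5.44 h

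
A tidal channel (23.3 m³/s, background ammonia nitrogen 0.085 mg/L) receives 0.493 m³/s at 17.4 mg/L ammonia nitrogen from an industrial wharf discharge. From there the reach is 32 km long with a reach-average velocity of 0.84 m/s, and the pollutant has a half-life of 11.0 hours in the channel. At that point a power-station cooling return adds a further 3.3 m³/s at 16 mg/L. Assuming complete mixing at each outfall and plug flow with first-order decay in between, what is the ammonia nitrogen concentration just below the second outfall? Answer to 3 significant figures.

Flow-weighted average: C = (23.30·0.08500 + 0.4930·17.40) / 23.79 = 10.56/23.79 = 0.4438 mg/L; combined flow 23.79 m³/s.
Travel time t = 32·1000 / 0.84 = 38100 s = 10.58 h.
Half-life 11.0 h → k = ln 2 / 11.0 = 0.06301 h⁻¹ = 1.512 d⁻¹.
Applying C = C₀e^(−kt): 0.4438 × 0.5133 = 0.2278 mg/L.
Second outfall: C = (23.79·0.2278 + 3.300·16.00)/27.09 = 2.149 mg/L.

2.15 mg/L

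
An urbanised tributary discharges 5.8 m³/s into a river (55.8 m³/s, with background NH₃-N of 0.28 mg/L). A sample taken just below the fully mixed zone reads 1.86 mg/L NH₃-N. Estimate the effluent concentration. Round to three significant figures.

17.1 mg/L

Mass balance: 55.80·0.2800 + 5.800·Cₑ = 61.60·1.860
→ Cₑ = (61.60·1.860 − 55.80·0.2800) / 5.800 = 17.06 mg/L.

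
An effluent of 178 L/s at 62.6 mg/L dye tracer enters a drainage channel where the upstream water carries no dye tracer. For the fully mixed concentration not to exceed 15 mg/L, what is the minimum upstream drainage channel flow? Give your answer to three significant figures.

565 L/s

Set C_mix = 15: (Q·0 + 178.0·62.60) / (Q + 178.0) = 15
→ Q = 178.0·(62.60 − 15)/(15 − 0) = 564.9 L/s.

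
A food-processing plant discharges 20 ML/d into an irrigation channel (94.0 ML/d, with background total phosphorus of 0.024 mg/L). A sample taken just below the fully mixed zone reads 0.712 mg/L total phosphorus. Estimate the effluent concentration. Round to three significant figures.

3.95 mg/L

Mass balance: 94.00·0.02400 + 20.00·Cₑ = 114.0·0.7120
→ Cₑ = (114.0·0.7120 − 94.00·0.02400) / 20.00 = 3.946 mg/L.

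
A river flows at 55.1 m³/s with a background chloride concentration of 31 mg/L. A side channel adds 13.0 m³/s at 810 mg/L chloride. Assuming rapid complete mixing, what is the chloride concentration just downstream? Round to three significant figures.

Flow-weighted average: C = (55.10·31.00 + 13.00·810.0) / 68.10 = 12240/68.10 = 179.7 mg/L.

180 mg/L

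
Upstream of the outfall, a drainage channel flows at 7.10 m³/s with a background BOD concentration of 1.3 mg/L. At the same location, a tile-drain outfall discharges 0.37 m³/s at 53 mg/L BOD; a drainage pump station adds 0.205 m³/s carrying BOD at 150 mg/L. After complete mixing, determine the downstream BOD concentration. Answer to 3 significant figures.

Mixed concentration C = ΣQC/ΣQ = (7.100·1.300 + 0.3700·53.00 + 0.2050·150.0) / 7.675 = 59.59/7.675 = 7.764 mg/L.

7.76 mg/L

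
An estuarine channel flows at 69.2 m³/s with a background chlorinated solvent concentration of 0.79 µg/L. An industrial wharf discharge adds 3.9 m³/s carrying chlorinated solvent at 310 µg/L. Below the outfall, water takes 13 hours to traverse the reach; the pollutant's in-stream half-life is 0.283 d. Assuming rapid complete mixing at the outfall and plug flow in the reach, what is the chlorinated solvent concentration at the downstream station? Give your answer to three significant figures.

4.59 µg/L

After mixing, C = (69.20·0.7900 + 3.900·310.0) / 73.10 = 1264/73.10 = 17.29 µg/L.
Half-life 0.283 d → k = ln 2 / 0.283 = 2.449 d⁻¹.
Decay over the reach: 17.29·exp(−kt) = 17.29·0.2654 = 4.587 µg/L.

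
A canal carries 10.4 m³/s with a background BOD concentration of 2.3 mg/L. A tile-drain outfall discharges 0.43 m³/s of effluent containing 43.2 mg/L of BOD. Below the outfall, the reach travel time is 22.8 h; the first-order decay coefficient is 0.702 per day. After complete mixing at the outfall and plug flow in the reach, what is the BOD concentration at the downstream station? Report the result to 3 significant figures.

2.01 mg/L

Mixed concentration C = ΣQC/ΣQ = (10.40·2.300 + 0.4300·43.20) / 10.83 = 42.50/10.83 = 3.924 mg/L.
First-order decay: C = 3.924·exp(−k·t) = 3.924·0.5133 = 2.014 mg/L.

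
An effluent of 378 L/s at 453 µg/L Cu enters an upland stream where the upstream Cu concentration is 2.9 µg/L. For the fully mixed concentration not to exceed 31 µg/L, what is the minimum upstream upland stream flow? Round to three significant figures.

5680 L/s

Set C_mix = 31: (Q·2.900 + 378.0·453.0) / (Q + 378.0) = 31
→ Q = 378.0·(453.0 − 31)/(31 − 2.900) = 5677 L/s.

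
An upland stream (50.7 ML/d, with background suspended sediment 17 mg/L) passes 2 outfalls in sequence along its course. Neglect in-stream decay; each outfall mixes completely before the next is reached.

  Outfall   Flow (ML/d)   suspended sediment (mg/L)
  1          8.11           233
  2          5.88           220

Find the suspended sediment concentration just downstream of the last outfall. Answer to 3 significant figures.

62.5 mg/L

Below outfall 1: Q → 58.81 ML/d, C = (50.70·17.00 + 8.110·233.0)/58.81 = 46.79 mg/L.
Below outfall 2: Q → 64.69 ML/d, C = (58.81·46.79 + 5.880·220.0)/64.69 = 62.53 mg/L.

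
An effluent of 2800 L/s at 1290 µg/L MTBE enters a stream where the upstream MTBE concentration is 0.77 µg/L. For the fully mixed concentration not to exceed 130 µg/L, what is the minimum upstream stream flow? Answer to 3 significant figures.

25100 L/s

Set C_mix = 130: (Q·0.7700 + 2800·1290) / (Q + 2800) = 130
→ Q = 2800·(1290 − 130)/(130 − 0.7700) = 25130 L/s.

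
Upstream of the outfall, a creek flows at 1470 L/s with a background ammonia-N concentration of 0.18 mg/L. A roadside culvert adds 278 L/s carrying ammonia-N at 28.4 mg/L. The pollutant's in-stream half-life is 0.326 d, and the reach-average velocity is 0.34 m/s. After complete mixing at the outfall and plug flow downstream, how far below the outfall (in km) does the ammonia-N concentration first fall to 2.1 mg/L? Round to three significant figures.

11.0 km

Mass balance: C = (1470·0.1800 + 278.0·28.40) / 1748 = 8160/1748 = 4.668 mg/L.
Half-life 0.326 d → k = ln 2 / 0.326 = 2.126 d⁻¹.
Set 4.668·exp(−k·t) = 2.1 → t = ln(4.668/2.1)/k = 32460 s = 9.017 h.
Distance = v·t = 0.34·32460 = 11040 m = 11.04 km.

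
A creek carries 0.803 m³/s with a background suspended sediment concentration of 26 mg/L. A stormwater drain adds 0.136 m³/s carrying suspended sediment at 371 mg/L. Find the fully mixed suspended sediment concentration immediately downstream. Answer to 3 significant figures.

76.0 mg/L

Mixed concentration C = ΣQC/ΣQ = (0.8030·26.00 + 0.1360·371.0) / 0.9390 = 71.33/0.9390 = 75.97 mg/L.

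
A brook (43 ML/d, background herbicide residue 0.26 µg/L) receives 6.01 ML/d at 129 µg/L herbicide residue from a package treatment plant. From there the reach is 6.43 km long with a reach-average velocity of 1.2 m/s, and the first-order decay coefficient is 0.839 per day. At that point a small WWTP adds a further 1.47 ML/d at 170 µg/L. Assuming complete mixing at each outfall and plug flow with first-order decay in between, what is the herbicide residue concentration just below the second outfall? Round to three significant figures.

19.7 µg/L

Conservation of mass: C = (43.00·0.2600 + 6.010·129.0) / 49.01 = 786.5/49.01 = 16.05 µg/L; combined flow 49.01 ML/d.
Travel time t = 6.43·1000 / 1.2 = 5358 s = 1.488 h.
After decay, C = 16.05 × e^(−kt) = 16.05 × 0.9493 = 15.23 µg/L.
At the second outfall, C = (49.01·15.23 + 1.470·170.0) / (49.01 + 1.470) = 19.74 µg/L.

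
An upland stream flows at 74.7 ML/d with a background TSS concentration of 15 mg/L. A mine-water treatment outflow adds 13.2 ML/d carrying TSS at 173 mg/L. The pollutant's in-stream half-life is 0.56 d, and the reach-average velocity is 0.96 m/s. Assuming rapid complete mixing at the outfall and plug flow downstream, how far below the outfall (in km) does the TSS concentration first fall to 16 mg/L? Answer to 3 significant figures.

59.2 km

After mixing, C = (74.70·15.00 + 13.20·173.0) / 87.90 = 3404/87.90 = 38.73 mg/L.
Half-life 0.56 d → k = ln 2 / 0.56 = 1.238 d⁻¹.
Set 38.73·exp(−k·t) = 16 → t = ln(38.73/16)/k = 61700 s = 17.14 h.
Distance = v·t = 0.96·61700 = 59230 m = 59.23 km.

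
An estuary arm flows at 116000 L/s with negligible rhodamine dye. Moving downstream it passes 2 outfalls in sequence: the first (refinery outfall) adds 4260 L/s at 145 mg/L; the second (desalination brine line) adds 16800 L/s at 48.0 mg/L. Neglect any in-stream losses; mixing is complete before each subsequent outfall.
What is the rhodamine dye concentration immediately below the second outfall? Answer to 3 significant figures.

10.4 mg/L

Outfall 1: combined Q = 120300 L/s; C = (116000·0 + 4260·145.0)/120300 = 5.136 mg/L.
Outfall 2: combined Q = 137100 L/s; C = (120300·5.136 + 16800·48.00)/137100 = 10.39 mg/L.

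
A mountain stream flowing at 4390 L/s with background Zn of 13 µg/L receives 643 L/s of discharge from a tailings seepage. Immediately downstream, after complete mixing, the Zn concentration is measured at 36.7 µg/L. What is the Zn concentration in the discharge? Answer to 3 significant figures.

199 µg/L

Mass balance: 4390·13.00 + 643.0·Cₑ = 5033·36.70
→ Cₑ = (5033·36.70 − 4390·13.00) / 643.0 = 198.5 µg/L.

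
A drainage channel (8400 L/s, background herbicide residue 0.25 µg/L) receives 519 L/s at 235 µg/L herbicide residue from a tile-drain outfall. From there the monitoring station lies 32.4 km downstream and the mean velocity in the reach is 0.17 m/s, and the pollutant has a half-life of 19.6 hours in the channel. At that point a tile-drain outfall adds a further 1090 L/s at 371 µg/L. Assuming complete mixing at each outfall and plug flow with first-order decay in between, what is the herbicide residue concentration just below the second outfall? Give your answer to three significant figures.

42.3 µg/L

Conservation of mass: C = (8400·0.2500 + 519.0·235.0) / 8919 = 124100/8919 = 13.91 µg/L; combined flow 8919 L/s.
Travel time t = 32.4·1000 / 0.17 = 190600 s = 52.94 h.
Half-life 19.6 h → k = ln 2 / 19.6 = 0.03536 h⁻¹ = 0.8488 d⁻¹.
After decay, C = 13.91 × e^(−kt) = 13.91 × 0.1538 = 2.139 µg/L.
Second outfall: C = (8919·2.139 + 1090·371.0)/10010 = 42.31 µg/L.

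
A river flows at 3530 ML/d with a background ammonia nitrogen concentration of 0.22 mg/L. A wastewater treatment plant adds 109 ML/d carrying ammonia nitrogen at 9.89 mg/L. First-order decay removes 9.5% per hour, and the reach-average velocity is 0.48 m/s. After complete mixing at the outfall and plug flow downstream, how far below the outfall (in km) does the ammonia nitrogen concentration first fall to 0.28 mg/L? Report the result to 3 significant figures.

Flow-weighted average: C = (3530·0.2200 + 109.0·9.890) / 3639 = 1855/3639 = 0.5096 mg/L.
9.5%/h lost → k = −ln(1 − 0.095) = 0.09982 h⁻¹.
Set 0.5096·exp(−k·t) = 0.28 → t = ln(0.5096/0.28)/k = 21600 s = 6.000 h.
Distance = v·t = 0.48·21600 = 10370 m = 10.37 km.

10.4 km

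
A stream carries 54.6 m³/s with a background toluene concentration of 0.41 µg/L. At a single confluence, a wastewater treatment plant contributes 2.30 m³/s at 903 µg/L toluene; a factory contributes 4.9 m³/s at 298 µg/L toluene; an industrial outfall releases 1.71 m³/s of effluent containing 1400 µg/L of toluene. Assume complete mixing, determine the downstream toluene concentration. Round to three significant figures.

93.7 µg/L

Mixed concentration C = ΣQC/ΣQ = (54.60·0.4100 + 2.300·903.0 + 4.900·298.0 + 1.710·1400) / 63.51 = 5953/63.51 = 93.74 µg/L.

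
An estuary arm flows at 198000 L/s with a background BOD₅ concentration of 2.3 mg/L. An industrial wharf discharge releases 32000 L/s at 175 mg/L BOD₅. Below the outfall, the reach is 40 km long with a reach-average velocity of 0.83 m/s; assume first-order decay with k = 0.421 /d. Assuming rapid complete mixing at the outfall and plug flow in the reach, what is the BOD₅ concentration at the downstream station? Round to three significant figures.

20.8 mg/L

Mass balance: C = (198000·2.300 + 32000·175.0) / 230000 = 6055000/230000 = 26.33 mg/L.
Travel time t = 40·1000 / 0.83 = 48190 s = 13.39 h.
Applying C = C₀e^(−kt): 26.33 × 0.7907 = 20.82 mg/L.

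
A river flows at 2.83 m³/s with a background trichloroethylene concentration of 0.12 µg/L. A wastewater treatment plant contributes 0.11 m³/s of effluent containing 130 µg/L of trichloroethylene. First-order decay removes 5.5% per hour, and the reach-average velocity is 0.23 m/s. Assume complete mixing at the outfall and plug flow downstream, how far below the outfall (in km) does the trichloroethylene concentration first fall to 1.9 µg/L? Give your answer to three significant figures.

14.1 km

Flow-weighted average: C = (2.830·0.1200 + 0.1100·130.0) / 2.940 = 14.64/2.940 = 4.979 µg/L.
5.5%/h lost → k = −ln(1 − 0.055) = 0.05657 h⁻¹.
Set 4.979·exp(−k·t) = 1.9 → t = ln(4.979/1.9)/k = 61310 s = 17.03 h.
Distance = v·t = 0.23·61310 = 14100 m = 14.10 km.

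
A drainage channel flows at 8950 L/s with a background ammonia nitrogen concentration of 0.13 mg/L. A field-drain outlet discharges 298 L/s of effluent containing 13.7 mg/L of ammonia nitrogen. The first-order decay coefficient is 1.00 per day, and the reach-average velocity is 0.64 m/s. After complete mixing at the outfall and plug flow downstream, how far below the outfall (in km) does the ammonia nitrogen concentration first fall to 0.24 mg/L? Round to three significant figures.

Flow-weighted average: C = (8950·0.1300 + 298.0·13.70) / 9248 = 5246/9248 = 0.5673 mg/L.
Set 0.5673·exp(−k·t) = 0.24 → t = ln(0.5673/0.24)/k = 74320 s = 20.64 h.
Distance = v·t = 0.64·74320 = 47570 m = 47.57 km.

47.6 km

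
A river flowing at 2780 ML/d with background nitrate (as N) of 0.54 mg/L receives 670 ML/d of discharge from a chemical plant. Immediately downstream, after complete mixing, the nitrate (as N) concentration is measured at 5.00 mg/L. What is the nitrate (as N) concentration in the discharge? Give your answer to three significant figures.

23.5 mg/L

Mass balance: 2780·0.5400 + 670.0·Cₑ = 3450·5.000
→ Cₑ = (3450·5.000 − 2780·0.5400) / 670.0 = 23.51 mg/L.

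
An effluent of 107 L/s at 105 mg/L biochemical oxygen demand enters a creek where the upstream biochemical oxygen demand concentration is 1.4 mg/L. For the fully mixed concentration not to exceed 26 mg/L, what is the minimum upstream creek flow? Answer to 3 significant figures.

Set C_mix = 26: (Q·1.400 + 107.0·105.0) / (Q + 107.0) = 26
→ Q = 107.0·(105.0 − 26)/(26 − 1.400) = 343.6 L/s.

344 L/s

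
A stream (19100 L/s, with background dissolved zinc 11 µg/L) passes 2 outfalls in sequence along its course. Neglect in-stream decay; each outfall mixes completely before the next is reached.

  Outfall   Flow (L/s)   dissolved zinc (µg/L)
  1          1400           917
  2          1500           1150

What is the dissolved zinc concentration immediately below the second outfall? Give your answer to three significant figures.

Outfall 1: combined Q = 20500 L/s; C = (19100·11.00 + 1400·917.0)/20500 = 72.87 µg/L.
Outfall 2: combined Q = 22000 L/s; C = (20500·72.87 + 1500·1150)/22000 = 146.3 µg/L.

146 µg/L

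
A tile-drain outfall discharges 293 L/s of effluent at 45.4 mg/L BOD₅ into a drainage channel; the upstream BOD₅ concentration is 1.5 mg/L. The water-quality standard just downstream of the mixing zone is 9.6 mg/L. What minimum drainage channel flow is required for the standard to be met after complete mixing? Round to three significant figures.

1290 L/s

Set C_mix = 9.6: (Q·1.500 + 293.0·45.40) / (Q + 293.0) = 9.6
→ Q = 293.0·(45.40 − 9.6)/(9.6 − 1.500) = 1295 L/s.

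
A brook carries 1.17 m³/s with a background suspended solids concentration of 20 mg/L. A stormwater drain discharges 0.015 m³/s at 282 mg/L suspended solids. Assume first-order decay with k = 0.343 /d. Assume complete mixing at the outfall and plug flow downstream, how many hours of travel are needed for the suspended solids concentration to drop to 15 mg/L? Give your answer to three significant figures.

30.9 h

Mixed concentration C = ΣQC/ΣQ = (1.170·20.00 + 0.01500·282.0) / 1.185 = 27.63/1.185 = 23.32 mg/L.
23.32·exp(−k·t) = 15 → t = ln(23.32/15)/k = 111100 s = 30.86 h.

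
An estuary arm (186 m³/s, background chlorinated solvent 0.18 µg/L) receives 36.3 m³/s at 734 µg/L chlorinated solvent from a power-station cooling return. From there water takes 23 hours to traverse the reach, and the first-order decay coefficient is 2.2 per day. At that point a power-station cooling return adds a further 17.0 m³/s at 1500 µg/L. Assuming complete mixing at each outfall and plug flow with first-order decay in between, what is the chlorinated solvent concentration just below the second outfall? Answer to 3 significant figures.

120 µg/L

Flow-weighted average: C = (186.0·0.1800 + 36.30·734.0) / 222.3 = 26680/222.3 = 120.0 µg/L; combined flow 222.3 m³/s.
Decay over the reach: 120.0·exp(−kt) = 120.0·0.1214 = 14.57 µg/L.
Second outfall: C = (222.3·14.57 + 17.00·1500)/239.3 = 120.1 µg/L.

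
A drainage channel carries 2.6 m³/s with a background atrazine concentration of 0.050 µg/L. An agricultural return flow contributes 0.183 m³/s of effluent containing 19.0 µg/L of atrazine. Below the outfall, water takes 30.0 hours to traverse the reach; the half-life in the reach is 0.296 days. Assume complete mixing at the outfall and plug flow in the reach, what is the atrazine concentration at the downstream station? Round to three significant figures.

0.0694 µg/L

Mass balance: C = (2.600·0.05000 + 0.1830·19.00) / 2.783 = 3.607/2.783 = 1.296 µg/L.
Half-life 0.296 d → k = ln 2 / 0.296 = 2.342 d⁻¹.
First-order decay: C = 1.296·exp(−k·t) = 1.296·0.05355 = 0.06941 µg/L.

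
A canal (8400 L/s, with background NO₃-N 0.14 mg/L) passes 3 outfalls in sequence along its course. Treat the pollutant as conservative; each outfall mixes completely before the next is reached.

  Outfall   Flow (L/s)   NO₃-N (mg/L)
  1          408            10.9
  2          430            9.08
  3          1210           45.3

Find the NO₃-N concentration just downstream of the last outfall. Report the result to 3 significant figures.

6.16 mg/L

Outfall 1: combined Q = 8808 L/s; C = (8400·0.1400 + 408.0·10.90)/8808 = 0.6384 mg/L.
Outfall 2: combined Q = 9238 L/s; C = (8808·0.6384 + 430.0·9.080)/9238 = 1.031 mg/L.
Outfall 3: combined Q = 10450 L/s; C = (9238·1.031 + 1210·45.30)/10450 = 6.158 mg/L.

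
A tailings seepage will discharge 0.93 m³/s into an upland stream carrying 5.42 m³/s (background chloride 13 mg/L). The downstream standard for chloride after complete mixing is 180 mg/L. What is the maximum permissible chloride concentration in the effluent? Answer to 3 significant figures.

1150 mg/L

At the limit, (Qr·Cr + Qe·Cₑ)/(Qr + Qe) = 180:
Cₑ = (6.350·180 − 5.420·13.00) / 0.9300 = 1153 mg/L.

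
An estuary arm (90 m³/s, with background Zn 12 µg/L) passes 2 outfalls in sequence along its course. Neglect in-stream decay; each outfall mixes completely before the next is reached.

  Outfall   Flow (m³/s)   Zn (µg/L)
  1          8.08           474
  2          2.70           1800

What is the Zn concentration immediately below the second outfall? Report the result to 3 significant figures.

After outfall 1: Q = 90.00 + 8.080 = 98.08 m³/s; C = (90.00·12.00 + 8.080·474.0)/98.08 = 50.06 µg/L.
After outfall 2: Q = 98.08 + 2.700 = 100.8 m³/s; C = (98.08·50.06 + 2.700·1800)/100.8 = 96.94 µg/L.

96.9 µg/L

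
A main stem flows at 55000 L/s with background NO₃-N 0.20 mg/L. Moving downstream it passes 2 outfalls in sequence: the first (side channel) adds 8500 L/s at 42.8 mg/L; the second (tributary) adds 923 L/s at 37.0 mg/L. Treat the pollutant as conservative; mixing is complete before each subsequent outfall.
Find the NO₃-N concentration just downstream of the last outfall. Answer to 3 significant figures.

6.35 mg/L

After outfall 1: Q = 55000 + 8500 = 63500 L/s; C = (55000·0.2000 + 8500·42.80)/63500 = 5.902 mg/L.
After outfall 2: Q = 63500 + 923.0 = 64420 L/s; C = (63500·5.902 + 923.0·37.00)/64420 = 6.348 mg/L.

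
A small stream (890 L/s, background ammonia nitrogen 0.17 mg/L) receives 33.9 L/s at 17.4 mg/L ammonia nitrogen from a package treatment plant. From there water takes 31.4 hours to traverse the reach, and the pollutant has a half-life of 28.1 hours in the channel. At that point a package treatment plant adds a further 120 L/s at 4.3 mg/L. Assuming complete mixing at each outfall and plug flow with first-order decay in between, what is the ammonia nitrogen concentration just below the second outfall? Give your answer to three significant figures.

0.822 mg/L

Conservation of mass: C = (890.0·0.1700 + 33.90·17.40) / 923.9 = 741.2/923.9 = 0.8022 mg/L; combined flow 923.9 L/s.
Half-life 28.1 h → k = ln 2 / 28.1 = 0.02467 h⁻¹ = 0.5920 d⁻¹.
Applying C = C₀e^(−kt): 0.8022 × 0.4609 = 0.3697 mg/L.
At the second outfall, C = (923.9·0.3697 + 120.0·4.300) / (923.9 + 120.0) = 0.8215 mg/L.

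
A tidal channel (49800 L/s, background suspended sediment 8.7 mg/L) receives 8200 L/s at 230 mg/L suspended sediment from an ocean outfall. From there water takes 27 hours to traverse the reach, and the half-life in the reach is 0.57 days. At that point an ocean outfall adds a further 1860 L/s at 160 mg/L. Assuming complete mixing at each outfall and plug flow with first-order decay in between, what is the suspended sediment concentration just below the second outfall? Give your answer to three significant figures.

Mixed concentration C = ΣQC/ΣQ = (49800·8.700 + 8200·230.0) / 58000 = 2319000/58000 = 39.99 mg/L; combined flow 58000 L/s.
Half-life 0.57 d → k = ln 2 / 0.57 = 1.216 d⁻¹.
After decay, C = 39.99 × e^(−kt) = 39.99 × 0.2546 = 10.18 mg/L.
Second outfall: C = (58000·10.18 + 1860·160.0)/59860 = 14.84 mg/L.

14.8 mg/L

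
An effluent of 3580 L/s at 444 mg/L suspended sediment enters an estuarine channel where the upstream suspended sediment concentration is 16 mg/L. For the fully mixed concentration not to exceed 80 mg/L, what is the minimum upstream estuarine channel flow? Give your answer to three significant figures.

Set C_mix = 80: (Q·16.00 + 3580·444.0) / (Q + 3580) = 80
→ Q = 3580·(444.0 − 80)/(80 − 16.00) = 20360 L/s.

20400 L/s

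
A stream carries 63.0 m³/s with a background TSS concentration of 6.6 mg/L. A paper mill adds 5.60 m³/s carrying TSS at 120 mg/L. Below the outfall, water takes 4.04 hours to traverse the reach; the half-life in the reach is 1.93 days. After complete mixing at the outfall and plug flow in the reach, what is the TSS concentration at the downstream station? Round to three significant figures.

Conservation of mass: C = (63.00·6.600 + 5.600·120.0) / 68.60 = 1088/68.60 = 15.86 mg/L.
Half-life 1.93 d → k = ln 2 / 1.93 = 0.3591 d⁻¹.
Decay over the reach: 15.86·exp(−kt) = 15.86·0.9413 = 14.93 mg/L.

14.9 mg/L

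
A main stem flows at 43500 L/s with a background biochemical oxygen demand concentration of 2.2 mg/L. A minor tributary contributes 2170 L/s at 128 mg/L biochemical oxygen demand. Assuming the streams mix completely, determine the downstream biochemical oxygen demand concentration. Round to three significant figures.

Mixed concentration C = ΣQC/ΣQ = (43500·2.200 + 2170·128.0) / 45670 = 373500/45670 = 8.177 mg/L.

8.18 mg/L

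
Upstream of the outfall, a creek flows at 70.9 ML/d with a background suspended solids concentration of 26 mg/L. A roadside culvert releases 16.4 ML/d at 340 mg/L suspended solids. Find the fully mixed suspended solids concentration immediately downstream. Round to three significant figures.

Mixed concentration C = ΣQC/ΣQ = (70.90·26.00 + 16.40·340.0) / 87.30 = 7419/87.30 = 84.99 mg/L.

85.0 mg/L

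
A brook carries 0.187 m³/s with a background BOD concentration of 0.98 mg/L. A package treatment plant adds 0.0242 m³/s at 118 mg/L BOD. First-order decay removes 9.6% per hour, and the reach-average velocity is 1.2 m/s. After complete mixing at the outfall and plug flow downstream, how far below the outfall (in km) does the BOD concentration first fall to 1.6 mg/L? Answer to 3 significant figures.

Mixed concentration C = ΣQC/ΣQ = (0.1870·0.9800 + 0.02420·118.0) / 0.2112 = 3.039/0.2112 = 14.39 mg/L.
9.6%/h lost → k = −ln(1 − 0.096) = 0.1009 h⁻¹.
Set 14.39·exp(−k·t) = 1.6 → t = ln(14.39/1.6)/k = 78350 s = 21.76 h.
Distance = v·t = 1.2·78350 = 94020 m = 94.02 km.

94.0 km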